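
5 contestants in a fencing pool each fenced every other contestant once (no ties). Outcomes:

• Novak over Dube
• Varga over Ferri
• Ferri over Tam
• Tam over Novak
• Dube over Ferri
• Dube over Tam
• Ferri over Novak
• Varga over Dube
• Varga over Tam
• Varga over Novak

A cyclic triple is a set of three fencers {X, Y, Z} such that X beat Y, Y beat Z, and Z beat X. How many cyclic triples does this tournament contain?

Of the C(5,3) = 10 triples, the cyclic ones are: {Dube, Novak, Ferri}; {Dube, Novak, Tam}.
That is 2.

2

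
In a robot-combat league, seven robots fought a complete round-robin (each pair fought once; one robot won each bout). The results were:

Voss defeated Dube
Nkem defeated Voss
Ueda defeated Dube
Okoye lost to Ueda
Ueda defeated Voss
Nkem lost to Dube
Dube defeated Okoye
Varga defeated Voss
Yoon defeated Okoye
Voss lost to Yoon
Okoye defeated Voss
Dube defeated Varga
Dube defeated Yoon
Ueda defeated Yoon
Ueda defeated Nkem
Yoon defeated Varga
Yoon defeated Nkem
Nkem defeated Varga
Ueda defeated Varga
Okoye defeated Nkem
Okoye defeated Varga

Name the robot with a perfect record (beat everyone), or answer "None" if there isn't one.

Ueda

Ueda has 6 wins out of 6 opponents — a perfect record.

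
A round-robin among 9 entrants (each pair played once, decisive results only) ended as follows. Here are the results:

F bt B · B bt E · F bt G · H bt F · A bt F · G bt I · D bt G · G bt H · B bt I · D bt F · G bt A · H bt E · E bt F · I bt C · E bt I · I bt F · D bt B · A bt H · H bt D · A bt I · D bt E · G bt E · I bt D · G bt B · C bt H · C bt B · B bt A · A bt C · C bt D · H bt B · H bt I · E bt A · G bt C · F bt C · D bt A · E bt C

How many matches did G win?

6

G's results: beat A, B, C, E, H, I; lost to D, F.
That is 6 wins.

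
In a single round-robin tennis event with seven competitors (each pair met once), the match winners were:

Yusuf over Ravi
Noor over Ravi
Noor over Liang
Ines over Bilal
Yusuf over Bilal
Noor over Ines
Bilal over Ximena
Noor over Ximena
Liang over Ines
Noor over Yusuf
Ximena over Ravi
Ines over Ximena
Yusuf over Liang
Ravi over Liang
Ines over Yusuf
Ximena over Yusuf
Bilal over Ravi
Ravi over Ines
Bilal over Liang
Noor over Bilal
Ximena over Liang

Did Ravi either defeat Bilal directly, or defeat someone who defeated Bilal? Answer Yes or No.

Yes

Ravi did not beat Bilal directly.
Ravi beat Ines, Liang. Of those, Ines beat Bilal.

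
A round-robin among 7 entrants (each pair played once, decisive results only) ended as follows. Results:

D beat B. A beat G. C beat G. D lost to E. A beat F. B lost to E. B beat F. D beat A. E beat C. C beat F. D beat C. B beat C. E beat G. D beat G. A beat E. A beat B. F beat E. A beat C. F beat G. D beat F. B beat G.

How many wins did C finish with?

2

C's results: beat F, G; lost to A, B, D, E.
That is 2 wins.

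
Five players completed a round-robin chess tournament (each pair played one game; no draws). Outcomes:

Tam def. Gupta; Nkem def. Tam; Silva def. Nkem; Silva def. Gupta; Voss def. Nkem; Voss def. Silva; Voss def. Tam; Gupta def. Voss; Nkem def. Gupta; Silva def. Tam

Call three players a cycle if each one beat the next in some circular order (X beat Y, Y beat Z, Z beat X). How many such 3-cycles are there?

Of the C(5,3) = 10 triples, the cyclic ones are: {Voss, Gupta, Silva}; {Voss, Gupta, Tam}; {Voss, Gupta, Nkem}.
That is 3.

3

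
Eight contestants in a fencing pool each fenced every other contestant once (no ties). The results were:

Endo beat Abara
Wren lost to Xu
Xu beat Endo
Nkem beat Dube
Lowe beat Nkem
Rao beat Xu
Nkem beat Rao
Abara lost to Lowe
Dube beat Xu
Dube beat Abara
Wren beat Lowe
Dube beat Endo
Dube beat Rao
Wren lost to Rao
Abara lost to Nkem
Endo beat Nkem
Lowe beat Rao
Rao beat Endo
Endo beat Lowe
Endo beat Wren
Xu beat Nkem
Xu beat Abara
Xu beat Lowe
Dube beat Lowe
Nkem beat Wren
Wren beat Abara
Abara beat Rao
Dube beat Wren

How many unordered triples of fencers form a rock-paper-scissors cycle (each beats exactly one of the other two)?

Win totals: Endo 4, Xu 5, Dube 6, Nkem 4, Wren 2, Rao 3, Abara 1, Lowe 3.
A fencer with w wins dominates both others in C(w,2) triples; summing gives 6 + 10 + 15 + 6 + 1 + 3 + 0 + 3 = 44 transitive triples.
Total triples C(8,3) = 56, so cyclic triples = 56 − 44 = 12.

12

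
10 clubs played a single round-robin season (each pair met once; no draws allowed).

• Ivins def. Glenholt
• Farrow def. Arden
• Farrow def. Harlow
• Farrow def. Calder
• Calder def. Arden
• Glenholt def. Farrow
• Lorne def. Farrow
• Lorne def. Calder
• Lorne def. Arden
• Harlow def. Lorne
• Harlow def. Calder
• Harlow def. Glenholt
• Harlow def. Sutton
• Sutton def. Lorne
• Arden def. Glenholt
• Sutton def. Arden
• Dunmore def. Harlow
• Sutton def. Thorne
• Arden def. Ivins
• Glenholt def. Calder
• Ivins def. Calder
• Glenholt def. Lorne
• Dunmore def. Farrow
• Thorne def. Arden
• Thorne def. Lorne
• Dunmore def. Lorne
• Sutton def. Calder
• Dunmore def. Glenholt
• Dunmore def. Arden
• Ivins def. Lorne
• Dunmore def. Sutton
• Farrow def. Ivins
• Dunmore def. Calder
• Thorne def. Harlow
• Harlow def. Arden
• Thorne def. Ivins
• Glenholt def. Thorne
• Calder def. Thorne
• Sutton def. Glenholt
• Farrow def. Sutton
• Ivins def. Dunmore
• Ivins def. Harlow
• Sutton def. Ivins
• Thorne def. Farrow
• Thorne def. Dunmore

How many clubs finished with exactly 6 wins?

Win totals: Lorne 3, Farrow 5, Glenholt 4, Calder 2, Arden 2, Dunmore 7, Ivins 5, Harlow 5, Thorne 6, Sutton 6.
Exactly 6: Thorne, Sutton — 2 clubs.

2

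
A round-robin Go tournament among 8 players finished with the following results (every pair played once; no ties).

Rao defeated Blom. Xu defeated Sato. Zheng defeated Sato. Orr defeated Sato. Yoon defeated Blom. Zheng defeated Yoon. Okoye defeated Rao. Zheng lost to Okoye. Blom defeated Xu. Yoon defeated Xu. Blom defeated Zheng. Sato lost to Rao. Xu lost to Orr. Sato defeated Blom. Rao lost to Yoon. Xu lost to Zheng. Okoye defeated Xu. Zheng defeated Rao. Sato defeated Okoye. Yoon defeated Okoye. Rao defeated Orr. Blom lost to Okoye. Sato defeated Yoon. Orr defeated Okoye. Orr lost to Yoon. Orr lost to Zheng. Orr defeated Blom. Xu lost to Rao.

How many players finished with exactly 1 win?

1

Win totals: Sato 3, Yoon 5, Zheng 5, Blom 2, Xu 1, Okoye 4, Rao 4, Orr 4.
Exactly 1: Xu — 1 player.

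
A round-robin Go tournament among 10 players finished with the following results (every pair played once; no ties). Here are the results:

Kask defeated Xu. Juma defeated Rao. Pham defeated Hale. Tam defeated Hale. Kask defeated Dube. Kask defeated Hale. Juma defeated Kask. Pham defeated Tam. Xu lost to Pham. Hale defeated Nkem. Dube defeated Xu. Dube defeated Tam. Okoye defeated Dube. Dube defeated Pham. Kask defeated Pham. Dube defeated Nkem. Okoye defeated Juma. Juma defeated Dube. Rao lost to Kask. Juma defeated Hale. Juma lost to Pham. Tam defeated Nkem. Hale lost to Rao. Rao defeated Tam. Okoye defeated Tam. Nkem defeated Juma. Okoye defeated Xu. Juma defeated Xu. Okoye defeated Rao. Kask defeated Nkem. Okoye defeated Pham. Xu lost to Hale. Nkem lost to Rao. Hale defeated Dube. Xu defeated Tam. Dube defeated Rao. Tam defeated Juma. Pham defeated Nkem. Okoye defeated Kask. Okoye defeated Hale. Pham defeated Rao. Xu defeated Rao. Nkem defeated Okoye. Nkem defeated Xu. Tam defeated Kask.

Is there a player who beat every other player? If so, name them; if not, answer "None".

Highest win total is Okoye with 8 (out of 9 possible).
Okoye lost to Nkem, so no player went undefeated.

None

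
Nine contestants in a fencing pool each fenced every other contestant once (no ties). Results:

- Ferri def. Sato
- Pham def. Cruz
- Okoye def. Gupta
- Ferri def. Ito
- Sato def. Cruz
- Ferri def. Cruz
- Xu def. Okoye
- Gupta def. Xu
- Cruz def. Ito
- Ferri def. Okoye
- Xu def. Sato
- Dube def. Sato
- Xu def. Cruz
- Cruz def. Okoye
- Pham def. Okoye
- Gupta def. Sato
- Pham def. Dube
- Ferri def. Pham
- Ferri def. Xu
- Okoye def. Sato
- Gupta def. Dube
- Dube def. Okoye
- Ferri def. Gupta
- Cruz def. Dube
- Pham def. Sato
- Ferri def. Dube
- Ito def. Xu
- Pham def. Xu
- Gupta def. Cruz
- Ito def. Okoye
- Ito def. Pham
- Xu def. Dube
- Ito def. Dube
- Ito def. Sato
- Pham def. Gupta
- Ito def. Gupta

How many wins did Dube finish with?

Dube's results: beat Sato, Okoye; lost to Xu, Pham, Ferri, Ito, Gupta, Cruz.
That is 2 wins.

2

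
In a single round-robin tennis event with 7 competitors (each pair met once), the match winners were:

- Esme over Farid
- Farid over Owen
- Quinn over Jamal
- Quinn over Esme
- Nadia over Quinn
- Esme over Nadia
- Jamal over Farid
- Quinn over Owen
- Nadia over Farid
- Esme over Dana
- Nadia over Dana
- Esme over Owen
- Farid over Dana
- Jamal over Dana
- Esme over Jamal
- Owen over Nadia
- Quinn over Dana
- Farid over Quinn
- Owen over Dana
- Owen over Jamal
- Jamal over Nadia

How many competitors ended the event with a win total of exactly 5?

Win totals: Dana 0, Quinn 4, Owen 3, Farid 3, Nadia 3, Esme 5, Jamal 3.
Exactly 5: Esme — 1 competitor.

1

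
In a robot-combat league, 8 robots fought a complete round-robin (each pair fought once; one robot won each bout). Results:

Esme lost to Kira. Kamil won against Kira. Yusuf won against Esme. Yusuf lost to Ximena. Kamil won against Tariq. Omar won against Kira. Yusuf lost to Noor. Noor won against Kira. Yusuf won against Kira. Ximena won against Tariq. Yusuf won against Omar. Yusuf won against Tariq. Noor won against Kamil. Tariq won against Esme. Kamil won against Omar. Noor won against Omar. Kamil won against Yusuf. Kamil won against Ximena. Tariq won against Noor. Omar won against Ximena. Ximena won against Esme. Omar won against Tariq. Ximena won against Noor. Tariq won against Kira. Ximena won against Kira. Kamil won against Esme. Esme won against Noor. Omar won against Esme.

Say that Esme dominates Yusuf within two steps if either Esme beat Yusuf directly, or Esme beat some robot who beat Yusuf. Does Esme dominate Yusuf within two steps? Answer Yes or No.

Esme did not beat Yusuf directly.
Esme beat Noor. Of those, Noor beat Yusuf.

Yes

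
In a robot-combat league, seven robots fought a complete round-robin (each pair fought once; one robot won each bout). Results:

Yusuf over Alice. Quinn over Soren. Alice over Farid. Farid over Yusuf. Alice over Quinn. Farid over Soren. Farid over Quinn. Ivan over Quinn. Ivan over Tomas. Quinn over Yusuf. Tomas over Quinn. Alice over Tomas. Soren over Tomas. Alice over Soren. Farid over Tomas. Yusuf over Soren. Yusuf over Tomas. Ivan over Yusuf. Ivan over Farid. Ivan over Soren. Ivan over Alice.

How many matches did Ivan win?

Ivan's results: beat Farid, Yusuf, Soren, Alice, Tomas, Quinn; lost to no one.
That is 6 wins.

6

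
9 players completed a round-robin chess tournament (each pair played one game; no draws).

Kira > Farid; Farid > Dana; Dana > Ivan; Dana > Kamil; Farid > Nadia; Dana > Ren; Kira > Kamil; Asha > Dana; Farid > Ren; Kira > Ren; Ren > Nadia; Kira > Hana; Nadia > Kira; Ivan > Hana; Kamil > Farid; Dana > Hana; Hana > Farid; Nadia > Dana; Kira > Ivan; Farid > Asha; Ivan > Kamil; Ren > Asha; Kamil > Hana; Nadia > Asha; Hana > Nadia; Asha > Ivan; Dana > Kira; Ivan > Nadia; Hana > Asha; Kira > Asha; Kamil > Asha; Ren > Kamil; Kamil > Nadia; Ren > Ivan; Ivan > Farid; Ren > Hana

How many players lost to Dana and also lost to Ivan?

Dana beat: Kira, Hana, Ren, Kamil, Ivan.
Ivan beat: Hana, Kamil, Nadia, Farid.
Both beat: Hana, Kamil — 2.

2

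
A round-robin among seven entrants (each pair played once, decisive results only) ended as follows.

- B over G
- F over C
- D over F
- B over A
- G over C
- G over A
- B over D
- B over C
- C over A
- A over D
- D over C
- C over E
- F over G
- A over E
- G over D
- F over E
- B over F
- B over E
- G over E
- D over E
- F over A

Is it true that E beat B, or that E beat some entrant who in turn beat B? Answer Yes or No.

E did not beat B directly.
E beat no one, so there is no intermediate entrant.

No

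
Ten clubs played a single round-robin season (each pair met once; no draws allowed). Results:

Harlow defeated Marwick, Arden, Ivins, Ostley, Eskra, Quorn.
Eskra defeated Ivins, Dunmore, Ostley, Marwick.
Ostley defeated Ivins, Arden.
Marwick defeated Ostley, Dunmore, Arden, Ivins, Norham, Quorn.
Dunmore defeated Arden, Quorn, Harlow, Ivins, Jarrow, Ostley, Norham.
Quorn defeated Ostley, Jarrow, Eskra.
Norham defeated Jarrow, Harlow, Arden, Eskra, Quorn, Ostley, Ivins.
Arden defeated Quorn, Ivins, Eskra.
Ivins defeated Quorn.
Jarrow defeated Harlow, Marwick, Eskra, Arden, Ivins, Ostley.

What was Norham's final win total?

7

Norham's results: beat Quorn, Harlow, Ivins, Ostley, Arden, Jarrow, Eskra; lost to Marwick, Dunmore.
That is 7 wins.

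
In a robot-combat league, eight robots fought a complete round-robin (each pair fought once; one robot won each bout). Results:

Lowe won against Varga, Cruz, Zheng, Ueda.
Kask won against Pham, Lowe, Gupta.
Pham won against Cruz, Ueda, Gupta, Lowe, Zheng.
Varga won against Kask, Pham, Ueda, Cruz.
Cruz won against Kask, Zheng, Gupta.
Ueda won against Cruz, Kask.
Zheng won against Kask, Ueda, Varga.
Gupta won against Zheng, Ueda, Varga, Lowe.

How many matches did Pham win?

5

Pham's results: beat Ueda, Lowe, Zheng, Cruz, Gupta; lost to Kask, Varga.
That is 5 wins.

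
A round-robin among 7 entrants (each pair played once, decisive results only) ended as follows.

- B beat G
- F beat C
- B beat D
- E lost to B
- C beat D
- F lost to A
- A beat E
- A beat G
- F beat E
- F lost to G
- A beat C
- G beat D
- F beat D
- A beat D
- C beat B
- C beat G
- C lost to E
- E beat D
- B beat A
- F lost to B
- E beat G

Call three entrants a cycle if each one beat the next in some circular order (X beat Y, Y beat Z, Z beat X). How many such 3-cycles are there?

5

Win totals: A 5, B 5, C 3, D 0, E 3, F 3, G 2.
An entrant with w wins dominates both others in C(w,2) triples; summing gives 10 + 10 + 3 + 0 + 3 + 3 + 1 = 30 transitive triples.
Total triples C(7,3) = 35, so cyclic triples = 35 − 30 = 5.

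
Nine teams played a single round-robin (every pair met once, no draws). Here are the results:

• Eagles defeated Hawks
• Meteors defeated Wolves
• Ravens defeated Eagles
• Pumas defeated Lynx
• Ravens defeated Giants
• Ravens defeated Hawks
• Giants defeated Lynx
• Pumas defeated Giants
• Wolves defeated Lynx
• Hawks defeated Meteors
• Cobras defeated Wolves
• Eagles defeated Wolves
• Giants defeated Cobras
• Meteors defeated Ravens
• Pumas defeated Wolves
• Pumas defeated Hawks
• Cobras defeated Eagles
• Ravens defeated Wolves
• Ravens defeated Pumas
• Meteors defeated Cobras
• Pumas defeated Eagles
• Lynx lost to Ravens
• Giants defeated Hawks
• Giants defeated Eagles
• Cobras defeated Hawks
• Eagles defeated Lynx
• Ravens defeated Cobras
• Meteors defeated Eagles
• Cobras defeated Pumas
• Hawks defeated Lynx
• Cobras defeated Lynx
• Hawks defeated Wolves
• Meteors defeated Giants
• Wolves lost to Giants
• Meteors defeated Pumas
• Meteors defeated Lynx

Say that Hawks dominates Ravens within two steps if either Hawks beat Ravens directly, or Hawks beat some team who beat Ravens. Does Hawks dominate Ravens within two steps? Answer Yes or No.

Yes

Hawks did not beat Ravens directly.
Hawks beat Lynx, Wolves, Meteors. Of those, Meteors beat Ravens.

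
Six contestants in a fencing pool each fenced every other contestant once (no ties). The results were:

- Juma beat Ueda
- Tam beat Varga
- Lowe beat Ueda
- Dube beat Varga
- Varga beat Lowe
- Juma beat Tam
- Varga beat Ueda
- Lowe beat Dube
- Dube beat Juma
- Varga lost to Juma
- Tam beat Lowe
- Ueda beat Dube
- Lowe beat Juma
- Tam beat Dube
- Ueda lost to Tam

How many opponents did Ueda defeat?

1

Ueda's results: beat Dube; lost to Tam, Lowe, Juma, Varga.
That is 1 win.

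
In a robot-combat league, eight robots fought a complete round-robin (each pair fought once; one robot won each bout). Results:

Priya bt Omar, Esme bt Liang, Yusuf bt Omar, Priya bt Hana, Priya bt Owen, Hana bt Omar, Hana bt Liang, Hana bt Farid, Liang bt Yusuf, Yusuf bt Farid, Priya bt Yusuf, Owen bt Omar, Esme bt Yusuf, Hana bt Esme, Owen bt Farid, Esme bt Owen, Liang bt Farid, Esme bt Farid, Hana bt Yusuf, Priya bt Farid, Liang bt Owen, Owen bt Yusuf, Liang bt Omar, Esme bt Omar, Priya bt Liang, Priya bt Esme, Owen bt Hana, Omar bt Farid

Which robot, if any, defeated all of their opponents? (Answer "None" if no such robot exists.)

Priya

Priya has 7 wins out of 7 opponents — a perfect record.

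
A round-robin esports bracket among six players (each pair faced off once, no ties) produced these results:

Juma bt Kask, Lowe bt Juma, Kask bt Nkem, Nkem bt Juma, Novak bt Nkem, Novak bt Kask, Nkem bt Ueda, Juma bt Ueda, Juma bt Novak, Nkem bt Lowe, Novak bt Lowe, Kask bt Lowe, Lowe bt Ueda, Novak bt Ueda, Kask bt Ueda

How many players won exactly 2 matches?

1

Win totals: Nkem 3, Novak 4, Kask 3, Ueda 0, Lowe 2, Juma 3.
Exactly 2: Lowe — 1 player.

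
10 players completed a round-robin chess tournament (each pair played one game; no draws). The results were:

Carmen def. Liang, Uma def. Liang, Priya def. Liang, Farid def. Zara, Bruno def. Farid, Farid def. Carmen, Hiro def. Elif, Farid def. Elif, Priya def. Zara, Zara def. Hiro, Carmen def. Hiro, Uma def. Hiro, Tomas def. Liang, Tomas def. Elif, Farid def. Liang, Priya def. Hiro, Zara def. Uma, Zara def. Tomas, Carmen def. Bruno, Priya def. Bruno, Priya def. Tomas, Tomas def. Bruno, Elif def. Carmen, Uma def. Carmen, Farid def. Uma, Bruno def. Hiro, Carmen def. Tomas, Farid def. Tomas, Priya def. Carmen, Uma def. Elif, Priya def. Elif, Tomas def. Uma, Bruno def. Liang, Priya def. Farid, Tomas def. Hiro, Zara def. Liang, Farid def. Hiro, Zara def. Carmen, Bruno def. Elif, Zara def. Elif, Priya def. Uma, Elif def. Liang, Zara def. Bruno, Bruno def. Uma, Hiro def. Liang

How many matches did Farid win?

7

Farid's results: beat Liang, Carmen, Hiro, Uma, Zara, Elif, Tomas; lost to Bruno, Priya.
That is 7 wins.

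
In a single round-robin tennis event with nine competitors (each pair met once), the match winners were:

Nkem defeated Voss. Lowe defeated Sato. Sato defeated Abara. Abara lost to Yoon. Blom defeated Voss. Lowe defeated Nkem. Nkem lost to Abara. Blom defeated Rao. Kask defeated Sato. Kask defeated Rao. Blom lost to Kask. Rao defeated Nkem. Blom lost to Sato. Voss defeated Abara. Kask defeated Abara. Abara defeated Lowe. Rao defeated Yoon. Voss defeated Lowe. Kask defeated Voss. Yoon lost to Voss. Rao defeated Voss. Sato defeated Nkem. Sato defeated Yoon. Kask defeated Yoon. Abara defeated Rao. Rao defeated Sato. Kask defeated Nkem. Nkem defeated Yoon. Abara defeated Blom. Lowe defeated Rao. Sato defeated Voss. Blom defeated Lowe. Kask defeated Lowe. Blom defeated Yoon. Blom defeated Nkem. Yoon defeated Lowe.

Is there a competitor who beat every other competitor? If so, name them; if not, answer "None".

Kask

Kask has 8 wins out of 8 opponents — a perfect record.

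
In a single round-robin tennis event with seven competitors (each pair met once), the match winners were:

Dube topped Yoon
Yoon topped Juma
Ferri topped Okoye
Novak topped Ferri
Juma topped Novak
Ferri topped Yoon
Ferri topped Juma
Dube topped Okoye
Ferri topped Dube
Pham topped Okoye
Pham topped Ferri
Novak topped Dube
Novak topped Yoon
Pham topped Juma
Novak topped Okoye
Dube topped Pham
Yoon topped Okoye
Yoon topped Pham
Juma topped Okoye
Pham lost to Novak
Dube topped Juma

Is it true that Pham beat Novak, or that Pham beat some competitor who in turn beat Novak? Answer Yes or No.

Pham did not beat Novak directly.
Pham beat Okoye, Ferri, Juma. Of those, Juma beat Novak.

Yes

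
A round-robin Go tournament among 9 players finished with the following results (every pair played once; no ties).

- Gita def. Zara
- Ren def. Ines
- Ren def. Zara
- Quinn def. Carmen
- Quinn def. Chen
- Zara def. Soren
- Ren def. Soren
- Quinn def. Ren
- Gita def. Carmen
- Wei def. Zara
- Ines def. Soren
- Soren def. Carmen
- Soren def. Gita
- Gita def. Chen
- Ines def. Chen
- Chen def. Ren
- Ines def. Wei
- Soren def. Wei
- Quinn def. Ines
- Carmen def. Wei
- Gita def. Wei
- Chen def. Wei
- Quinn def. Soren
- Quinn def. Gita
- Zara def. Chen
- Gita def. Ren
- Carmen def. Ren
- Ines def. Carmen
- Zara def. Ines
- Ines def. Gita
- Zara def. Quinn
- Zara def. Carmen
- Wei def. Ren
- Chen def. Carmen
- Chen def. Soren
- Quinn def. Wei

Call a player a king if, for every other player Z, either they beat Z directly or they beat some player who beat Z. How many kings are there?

4

Zara reaches everyone (king).
Gita reaches everyone (king).
Ines cannot reach Quinn in two steps.
Soren cannot reach Ines, Quinn in two steps.
Ren reaches everyone (king).
Quinn reaches everyone (king).
Wei cannot reach Gita in two steps.
Chen cannot reach Quinn in two steps.
Carmen cannot reach Gita, Quinn, Chen in two steps.
Kings: Zara, Gita, Ren, Quinn — 4.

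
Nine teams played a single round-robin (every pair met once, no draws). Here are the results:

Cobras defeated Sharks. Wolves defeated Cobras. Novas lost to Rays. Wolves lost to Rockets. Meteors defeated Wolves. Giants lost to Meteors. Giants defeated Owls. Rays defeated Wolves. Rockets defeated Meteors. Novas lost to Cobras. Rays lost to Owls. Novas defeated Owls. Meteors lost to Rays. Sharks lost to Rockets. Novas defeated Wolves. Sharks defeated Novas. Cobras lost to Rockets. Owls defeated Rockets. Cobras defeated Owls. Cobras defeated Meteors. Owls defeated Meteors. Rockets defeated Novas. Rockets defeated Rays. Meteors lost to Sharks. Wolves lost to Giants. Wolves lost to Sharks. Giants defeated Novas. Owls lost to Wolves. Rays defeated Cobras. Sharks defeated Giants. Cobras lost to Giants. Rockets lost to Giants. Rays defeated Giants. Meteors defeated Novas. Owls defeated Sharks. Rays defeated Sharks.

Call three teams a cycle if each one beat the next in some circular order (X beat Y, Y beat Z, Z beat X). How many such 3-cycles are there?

21

Win totals: Cobras 4, Rockets 6, Meteors 3, Sharks 4, Owls 4, Rays 6, Giants 5, Novas 2, Wolves 2.
A team with w wins dominates both others in C(w,2) triples; summing gives 6 + 15 + 3 + 6 + 6 + 15 + 10 + 1 + 1 = 63 transitive triples.
Total triples C(9,3) = 84, so cyclic triples = 84 − 63 = 21.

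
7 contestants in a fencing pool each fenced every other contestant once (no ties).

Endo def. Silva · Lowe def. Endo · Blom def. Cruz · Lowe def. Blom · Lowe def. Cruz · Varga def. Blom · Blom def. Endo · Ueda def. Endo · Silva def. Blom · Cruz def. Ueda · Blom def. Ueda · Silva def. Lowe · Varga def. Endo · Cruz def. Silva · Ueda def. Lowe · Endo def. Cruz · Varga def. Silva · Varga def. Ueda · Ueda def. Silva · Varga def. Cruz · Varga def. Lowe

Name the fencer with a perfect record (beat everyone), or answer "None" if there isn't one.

Varga has 6 wins out of 6 opponents — a perfect record.

Varga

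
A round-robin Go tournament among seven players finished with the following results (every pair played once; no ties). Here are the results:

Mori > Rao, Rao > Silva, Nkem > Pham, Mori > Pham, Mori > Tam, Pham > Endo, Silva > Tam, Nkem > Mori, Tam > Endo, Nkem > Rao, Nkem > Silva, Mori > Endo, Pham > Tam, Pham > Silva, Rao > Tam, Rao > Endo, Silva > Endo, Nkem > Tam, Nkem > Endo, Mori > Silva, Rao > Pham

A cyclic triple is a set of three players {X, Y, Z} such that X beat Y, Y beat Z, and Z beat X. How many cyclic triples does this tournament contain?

Win totals: Endo 0, Mori 5, Silva 2, Pham 3, Nkem 6, Rao 4, Tam 1.
A player with w wins dominates both others in C(w,2) triples; summing gives 0 + 10 + 1 + 3 + 15 + 6 + 0 = 35 transitive triples.
Total triples C(7,3) = 35, so cyclic triples = 35 − 35 = 0.

0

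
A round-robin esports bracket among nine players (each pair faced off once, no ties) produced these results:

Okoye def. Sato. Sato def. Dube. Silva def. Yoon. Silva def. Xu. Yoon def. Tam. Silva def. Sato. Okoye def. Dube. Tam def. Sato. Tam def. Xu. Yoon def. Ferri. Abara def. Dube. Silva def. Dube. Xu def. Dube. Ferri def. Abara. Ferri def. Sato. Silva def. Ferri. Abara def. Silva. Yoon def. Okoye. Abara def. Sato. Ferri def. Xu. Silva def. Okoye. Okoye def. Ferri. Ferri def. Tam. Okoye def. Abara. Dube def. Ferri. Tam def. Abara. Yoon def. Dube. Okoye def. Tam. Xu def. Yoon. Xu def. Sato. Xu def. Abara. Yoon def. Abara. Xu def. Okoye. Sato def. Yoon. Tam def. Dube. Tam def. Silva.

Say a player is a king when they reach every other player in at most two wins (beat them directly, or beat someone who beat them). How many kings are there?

6

Ferri reaches everyone (king).
Sato cannot reach Xu, Silva in two steps.
Abara cannot reach Tam in two steps.
Dube cannot reach Yoon, Okoye, Silva in two steps.
Yoon reaches everyone (king).
Xu reaches everyone (king).
Okoye reaches everyone (king).
Silva reaches everyone (king).
Tam reaches everyone (king).
Kings: Ferri, Yoon, Xu, Okoye, Silva, Tam — 6.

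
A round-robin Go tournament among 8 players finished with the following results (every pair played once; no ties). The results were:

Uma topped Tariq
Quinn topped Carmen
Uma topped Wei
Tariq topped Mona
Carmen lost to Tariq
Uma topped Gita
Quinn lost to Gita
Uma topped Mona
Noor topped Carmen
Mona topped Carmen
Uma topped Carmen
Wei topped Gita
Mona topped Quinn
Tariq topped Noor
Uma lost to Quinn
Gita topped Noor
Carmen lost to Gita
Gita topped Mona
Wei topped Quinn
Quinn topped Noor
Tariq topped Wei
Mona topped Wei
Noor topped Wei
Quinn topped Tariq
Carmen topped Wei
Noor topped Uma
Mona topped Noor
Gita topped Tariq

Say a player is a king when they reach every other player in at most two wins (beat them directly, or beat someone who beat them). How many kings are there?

7

Gita reaches everyone (king).
Carmen cannot reach Uma, Noor, Mona, Tariq in two steps.
Wei reaches everyone (king).
Uma reaches everyone (king).
Noor reaches everyone (king).
Mona reaches everyone (king).
Quinn reaches everyone (king).
Tariq reaches everyone (king).
Kings: Gita, Wei, Uma, Noor, Mona, Quinn, Tariq — 7.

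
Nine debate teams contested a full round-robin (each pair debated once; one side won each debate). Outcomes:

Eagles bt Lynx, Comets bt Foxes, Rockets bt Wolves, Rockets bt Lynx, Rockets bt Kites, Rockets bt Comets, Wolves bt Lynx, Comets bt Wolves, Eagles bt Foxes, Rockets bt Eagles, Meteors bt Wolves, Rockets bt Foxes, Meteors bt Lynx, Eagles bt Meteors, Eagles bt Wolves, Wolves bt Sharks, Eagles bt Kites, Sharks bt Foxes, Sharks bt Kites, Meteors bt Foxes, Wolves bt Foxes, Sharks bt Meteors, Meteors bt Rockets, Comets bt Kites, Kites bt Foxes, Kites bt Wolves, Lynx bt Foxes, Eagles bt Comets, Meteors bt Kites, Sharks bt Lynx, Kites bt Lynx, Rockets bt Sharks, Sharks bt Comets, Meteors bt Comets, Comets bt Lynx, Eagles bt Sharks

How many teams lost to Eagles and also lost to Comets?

Eagles beat: Lynx, Meteors, Sharks, Foxes, Wolves, Kites, Comets.
Comets beat: Lynx, Foxes, Wolves, Kites.
Both beat: Lynx, Foxes, Wolves, Kites — 4.

4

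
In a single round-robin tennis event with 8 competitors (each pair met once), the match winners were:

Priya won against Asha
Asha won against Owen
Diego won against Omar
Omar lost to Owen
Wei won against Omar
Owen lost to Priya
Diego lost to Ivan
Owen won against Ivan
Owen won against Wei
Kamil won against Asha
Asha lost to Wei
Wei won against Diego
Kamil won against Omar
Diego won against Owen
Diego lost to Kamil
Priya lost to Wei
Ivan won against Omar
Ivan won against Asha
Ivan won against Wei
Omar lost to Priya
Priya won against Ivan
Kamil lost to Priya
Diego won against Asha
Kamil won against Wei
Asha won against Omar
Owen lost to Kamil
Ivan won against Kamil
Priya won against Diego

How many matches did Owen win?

Owen's results: beat Ivan, Omar, Wei; lost to Kamil, Priya, Diego, Asha.
That is 3 wins.

3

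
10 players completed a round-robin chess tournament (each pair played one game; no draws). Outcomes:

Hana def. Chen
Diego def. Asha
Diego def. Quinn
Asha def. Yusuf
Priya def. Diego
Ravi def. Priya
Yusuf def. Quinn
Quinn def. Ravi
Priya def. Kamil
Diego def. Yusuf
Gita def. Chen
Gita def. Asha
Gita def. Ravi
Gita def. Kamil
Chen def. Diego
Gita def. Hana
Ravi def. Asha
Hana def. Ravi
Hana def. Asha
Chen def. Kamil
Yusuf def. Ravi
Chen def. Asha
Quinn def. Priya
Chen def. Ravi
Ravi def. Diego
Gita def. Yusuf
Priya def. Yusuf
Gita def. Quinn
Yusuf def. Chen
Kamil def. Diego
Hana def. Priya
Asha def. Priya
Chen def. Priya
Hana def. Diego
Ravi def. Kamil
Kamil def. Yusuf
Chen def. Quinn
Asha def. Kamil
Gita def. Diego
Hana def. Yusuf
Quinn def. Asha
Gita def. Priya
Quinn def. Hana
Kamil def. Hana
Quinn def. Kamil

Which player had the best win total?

Gita

Win totals: Kamil 3, Chen 6, Gita 9, Priya 3, Quinn 5, Hana 6, Yusuf 3, Asha 3, Diego 3, Ravi 4.
Gita leads with 9 wins (next highest: 6).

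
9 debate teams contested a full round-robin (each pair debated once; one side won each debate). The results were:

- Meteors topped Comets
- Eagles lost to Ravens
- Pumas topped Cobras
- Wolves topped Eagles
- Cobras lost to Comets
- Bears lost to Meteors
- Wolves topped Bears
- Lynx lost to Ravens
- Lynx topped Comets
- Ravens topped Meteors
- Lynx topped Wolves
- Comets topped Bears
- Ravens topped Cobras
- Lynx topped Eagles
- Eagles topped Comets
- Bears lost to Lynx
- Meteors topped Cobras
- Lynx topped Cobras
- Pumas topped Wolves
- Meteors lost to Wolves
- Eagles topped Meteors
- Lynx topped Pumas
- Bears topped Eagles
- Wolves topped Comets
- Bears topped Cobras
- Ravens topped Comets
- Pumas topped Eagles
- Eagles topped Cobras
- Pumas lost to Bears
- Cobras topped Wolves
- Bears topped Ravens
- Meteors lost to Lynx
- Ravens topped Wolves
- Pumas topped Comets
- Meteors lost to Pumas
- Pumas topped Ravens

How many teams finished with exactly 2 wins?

Win totals: Ravens 6, Lynx 7, Comets 2, Pumas 6, Eagles 3, Cobras 1, Meteors 3, Bears 4, Wolves 4.
Exactly 2: Comets — 1 team.

1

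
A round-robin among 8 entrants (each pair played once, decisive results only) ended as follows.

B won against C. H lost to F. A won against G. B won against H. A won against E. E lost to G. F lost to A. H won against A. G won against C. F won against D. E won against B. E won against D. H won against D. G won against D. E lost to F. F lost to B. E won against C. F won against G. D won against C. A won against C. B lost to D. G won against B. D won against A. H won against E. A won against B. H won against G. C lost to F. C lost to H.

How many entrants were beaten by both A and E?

A beat: B, C, E, F, G.
E beat: B, C, D.
Both beat: B, C — 2.

2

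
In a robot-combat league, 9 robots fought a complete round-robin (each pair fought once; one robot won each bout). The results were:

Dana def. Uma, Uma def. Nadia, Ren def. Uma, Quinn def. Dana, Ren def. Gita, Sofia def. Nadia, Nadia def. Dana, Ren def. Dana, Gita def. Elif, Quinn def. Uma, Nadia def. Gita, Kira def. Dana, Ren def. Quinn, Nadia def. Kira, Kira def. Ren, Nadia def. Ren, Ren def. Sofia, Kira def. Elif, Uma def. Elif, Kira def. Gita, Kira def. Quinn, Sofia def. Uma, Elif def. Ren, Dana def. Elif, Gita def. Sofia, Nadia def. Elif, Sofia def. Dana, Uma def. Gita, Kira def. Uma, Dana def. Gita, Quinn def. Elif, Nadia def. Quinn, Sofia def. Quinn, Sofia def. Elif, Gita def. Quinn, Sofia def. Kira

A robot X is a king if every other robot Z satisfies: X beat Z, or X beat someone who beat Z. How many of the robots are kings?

6

Elif cannot reach Kira, Nadia in two steps.
Kira reaches everyone (king).
Quinn cannot reach Kira, Sofia in two steps.
Dana cannot reach Kira in two steps.
Nadia reaches everyone (king).
Sofia reaches everyone (king).
Uma reaches everyone (king).
Ren reaches everyone (king).
Gita reaches everyone (king).
Kings: Kira, Nadia, Sofia, Uma, Ren, Gita — 6.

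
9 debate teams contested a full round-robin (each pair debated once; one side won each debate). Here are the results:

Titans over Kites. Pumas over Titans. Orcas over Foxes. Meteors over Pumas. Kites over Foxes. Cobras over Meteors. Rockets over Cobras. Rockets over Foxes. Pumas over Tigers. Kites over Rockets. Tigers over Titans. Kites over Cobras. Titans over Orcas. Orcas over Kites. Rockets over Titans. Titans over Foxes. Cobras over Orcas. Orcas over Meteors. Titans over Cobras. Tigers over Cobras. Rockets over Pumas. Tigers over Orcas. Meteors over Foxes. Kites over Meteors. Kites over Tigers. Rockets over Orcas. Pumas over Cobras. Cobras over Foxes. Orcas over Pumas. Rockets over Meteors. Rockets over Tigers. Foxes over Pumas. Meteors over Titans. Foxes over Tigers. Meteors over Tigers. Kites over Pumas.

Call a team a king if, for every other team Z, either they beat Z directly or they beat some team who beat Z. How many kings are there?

4

Pumas cannot reach Rockets in two steps.
Meteors cannot reach Rockets in two steps.
Foxes cannot reach Meteors, Kites, Rockets in two steps.
Tigers cannot reach Rockets in two steps.
Kites reaches everyone (king).
Rockets reaches everyone (king).
Titans reaches everyone (king).
Cobras cannot reach Rockets in two steps.
Orcas reaches everyone (king).
Kings: Kites, Rockets, Titans, Orcas — 4.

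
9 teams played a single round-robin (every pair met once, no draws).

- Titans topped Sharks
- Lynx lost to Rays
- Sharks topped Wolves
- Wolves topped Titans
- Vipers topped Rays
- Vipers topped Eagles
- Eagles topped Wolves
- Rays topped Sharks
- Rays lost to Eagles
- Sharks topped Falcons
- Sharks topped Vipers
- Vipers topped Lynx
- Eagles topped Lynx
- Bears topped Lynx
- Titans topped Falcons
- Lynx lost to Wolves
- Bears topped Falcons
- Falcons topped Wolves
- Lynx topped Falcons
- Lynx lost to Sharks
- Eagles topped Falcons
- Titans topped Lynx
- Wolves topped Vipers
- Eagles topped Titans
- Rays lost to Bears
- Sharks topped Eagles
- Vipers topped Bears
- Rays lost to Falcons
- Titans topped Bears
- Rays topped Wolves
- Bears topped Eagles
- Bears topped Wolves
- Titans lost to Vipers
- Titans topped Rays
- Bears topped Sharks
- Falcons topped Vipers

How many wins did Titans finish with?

5

Titans' results: beat Bears, Falcons, Lynx, Rays, Sharks; lost to Vipers, Eagles, Wolves.
That is 5 wins.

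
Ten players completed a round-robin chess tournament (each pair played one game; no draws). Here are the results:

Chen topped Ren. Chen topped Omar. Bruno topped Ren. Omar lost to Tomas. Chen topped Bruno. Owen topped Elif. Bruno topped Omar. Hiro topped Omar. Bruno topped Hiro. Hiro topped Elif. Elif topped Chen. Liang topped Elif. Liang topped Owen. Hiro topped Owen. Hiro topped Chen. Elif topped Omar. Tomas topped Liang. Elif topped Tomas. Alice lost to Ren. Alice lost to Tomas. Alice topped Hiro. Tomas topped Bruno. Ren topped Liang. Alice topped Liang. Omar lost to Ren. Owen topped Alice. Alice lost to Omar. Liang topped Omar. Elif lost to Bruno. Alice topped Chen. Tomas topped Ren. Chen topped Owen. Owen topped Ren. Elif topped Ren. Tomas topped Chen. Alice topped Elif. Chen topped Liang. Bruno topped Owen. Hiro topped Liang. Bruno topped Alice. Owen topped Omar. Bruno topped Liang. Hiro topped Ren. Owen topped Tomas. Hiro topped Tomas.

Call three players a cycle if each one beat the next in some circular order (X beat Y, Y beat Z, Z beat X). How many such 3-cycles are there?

25

Win totals: Tomas 6, Liang 3, Ren 3, Omar 1, Chen 5, Bruno 7, Owen 5, Alice 4, Elif 4, Hiro 7.
A player with w wins dominates both others in C(w,2) triples; summing gives 15 + 3 + 3 + 0 + 10 + 21 + 10 + 6 + 6 + 21 = 95 transitive triples.
Total triples C(10,3) = 120, so cyclic triples = 120 − 95 = 25.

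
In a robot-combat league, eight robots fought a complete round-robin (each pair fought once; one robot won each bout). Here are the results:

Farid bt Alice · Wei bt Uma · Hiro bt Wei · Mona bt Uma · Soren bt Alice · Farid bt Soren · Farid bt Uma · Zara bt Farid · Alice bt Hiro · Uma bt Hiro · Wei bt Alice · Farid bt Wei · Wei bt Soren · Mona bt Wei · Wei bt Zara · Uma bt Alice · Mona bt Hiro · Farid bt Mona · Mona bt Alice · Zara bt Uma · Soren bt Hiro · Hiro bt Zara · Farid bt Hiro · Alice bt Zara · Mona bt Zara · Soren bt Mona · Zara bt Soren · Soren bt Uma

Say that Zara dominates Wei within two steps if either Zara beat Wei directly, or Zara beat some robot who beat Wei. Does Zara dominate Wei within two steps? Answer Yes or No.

Zara did not beat Wei directly.
Zara beat Uma, Farid, Soren. Of those, Farid beat Wei.

Yes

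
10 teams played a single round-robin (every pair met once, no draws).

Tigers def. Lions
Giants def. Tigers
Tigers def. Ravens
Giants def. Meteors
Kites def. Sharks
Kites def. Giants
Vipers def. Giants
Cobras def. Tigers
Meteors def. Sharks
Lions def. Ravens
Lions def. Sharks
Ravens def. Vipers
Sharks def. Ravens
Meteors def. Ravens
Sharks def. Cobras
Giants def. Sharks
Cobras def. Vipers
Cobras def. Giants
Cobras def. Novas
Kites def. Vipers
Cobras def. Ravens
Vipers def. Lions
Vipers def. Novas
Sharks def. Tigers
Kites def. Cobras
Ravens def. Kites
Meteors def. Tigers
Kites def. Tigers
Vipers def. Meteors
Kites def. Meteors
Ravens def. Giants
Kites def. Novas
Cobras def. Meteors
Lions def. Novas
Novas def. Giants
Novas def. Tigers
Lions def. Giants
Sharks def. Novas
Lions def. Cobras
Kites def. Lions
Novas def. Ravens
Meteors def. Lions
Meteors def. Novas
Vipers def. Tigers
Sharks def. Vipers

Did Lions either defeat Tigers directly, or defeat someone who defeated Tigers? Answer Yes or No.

Yes

Lions did not beat Tigers directly.
Lions beat Giants, Novas, Ravens, Sharks, Cobras. Of those, Giants beat Tigers.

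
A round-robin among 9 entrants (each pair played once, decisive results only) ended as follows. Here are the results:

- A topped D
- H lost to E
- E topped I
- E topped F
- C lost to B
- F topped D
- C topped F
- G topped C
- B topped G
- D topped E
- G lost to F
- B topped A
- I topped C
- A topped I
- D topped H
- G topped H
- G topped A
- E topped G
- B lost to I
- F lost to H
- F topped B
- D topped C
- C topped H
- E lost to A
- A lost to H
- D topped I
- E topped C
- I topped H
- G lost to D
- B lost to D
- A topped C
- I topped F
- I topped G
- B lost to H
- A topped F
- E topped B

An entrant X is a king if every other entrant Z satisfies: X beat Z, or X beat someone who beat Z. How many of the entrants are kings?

7

A reaches everyone (king).
B reaches everyone (king).
C cannot reach E, I in two steps.
D reaches everyone (king).
E reaches everyone (king).
F reaches everyone (king).
G reaches everyone (king).
H reaches everyone (king).
I cannot reach E in two steps.
Kings: A, B, D, E, F, G, H — 7.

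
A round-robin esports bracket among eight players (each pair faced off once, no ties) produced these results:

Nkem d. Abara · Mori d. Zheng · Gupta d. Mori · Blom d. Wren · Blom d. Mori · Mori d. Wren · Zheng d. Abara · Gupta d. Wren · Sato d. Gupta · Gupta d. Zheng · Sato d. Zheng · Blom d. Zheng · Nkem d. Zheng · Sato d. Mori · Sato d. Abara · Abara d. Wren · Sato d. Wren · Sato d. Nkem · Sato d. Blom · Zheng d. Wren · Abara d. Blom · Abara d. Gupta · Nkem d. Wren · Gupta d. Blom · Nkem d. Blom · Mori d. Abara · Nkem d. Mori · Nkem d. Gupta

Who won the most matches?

Sato

Win totals: Mori 3, Gupta 4, Zheng 2, Nkem 6, Sato 7, Blom 3, Abara 3, Wren 0.
Sato leads with 7 wins (next highest: 6).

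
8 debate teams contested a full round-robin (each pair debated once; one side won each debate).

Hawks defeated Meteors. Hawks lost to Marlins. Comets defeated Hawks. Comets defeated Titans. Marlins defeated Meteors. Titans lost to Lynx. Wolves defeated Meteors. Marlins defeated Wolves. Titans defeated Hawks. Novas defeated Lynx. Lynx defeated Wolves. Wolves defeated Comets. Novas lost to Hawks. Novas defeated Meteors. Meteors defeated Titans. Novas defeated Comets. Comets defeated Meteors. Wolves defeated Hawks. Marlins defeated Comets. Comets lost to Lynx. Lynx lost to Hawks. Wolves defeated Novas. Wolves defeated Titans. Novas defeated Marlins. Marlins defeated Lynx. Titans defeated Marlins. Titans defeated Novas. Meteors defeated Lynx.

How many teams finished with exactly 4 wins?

Win totals: Comets 3, Wolves 5, Titans 3, Meteors 2, Lynx 3, Marlins 5, Hawks 3, Novas 4.
Exactly 4: Novas — 1 team.

1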